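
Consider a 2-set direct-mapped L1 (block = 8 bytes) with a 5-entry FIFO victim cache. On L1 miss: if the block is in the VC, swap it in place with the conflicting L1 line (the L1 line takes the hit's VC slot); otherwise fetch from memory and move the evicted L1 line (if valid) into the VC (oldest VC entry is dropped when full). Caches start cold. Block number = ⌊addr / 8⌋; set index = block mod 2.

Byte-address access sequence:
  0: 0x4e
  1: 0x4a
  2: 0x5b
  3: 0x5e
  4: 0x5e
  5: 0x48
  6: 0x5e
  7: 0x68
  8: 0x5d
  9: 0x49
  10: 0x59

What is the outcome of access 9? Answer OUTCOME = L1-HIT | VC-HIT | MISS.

  [0] addr=0x4e blk=9 s=1: MISS | VC []
  [1] addr=0x4a blk=9 s=1: L1-HIT | VC []
  [2] addr=0x5b blk=11 s=1: MISS | VC [9]
  [3] addr=0x5e blk=11 s=1: L1-HIT | VC [9]
  [4] addr=0x5e blk=11 s=1: L1-HIT | VC [9]
  [5] addr=0x48 blk=9 s=1: VC-HIT | VC [11]
  [6] addr=0x5e blk=11 s=1: VC-HIT | VC [9]
  [7] addr=0x68 blk=13 s=1: MISS | VC [9, 11]
  [8] addr=0x5d blk=11 s=1: VC-HIT | VC [9, 13]
  [9] addr=0x49 blk=9 s=1: VC-HIT | VC [11, 13]
  [10] addr=0x59 blk=11 s=1: VC-HIT | VC [9, 13]

OUTCOME = VC-HIT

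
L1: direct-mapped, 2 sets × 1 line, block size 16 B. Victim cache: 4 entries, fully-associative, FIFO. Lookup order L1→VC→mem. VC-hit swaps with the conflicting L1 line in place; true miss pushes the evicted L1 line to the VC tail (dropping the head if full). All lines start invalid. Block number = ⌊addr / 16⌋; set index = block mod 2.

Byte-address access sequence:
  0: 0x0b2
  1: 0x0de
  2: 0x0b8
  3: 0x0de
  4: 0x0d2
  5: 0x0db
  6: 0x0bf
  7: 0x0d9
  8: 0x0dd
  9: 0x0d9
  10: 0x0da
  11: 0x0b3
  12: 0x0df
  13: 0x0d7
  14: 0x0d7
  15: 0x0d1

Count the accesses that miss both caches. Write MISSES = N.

MISSES = 2

#0 0xb2→b11/s1 MISS; vc=[]
#1 0xde→b13/s1 MISS; vc=[11]
#2 0xb8→b11/s1 VC-HIT; vc=[13]
#3 0xde→b13/s1 VC-HIT; vc=[11]
#4 0xd2→b13/s1 L1-HIT; vc=[11]
#5 0xdb→b13/s1 L1-HIT; vc=[11]
#6 0xbf→b11/s1 VC-HIT; vc=[13]
#7 0xd9→b13/s1 VC-HIT; vc=[11]
#8 0xdd→b13/s1 L1-HIT; vc=[11]
#9 0xd9→b13/s1 L1-HIT; vc=[11]
#10 0xda→b13/s1 L1-HIT; vc=[11]
#11 0xb3→b11/s1 VC-HIT; vc=[13]
#12 0xdf→b13/s1 VC-HIT; vc=[11]
#13 0xd7→b13/s1 L1-HIT; vc=[11]
#14 0xd7→b13/s1 L1-HIT; vc=[11]
#15 0xd1→b13/s1 L1-HIT; vc=[11]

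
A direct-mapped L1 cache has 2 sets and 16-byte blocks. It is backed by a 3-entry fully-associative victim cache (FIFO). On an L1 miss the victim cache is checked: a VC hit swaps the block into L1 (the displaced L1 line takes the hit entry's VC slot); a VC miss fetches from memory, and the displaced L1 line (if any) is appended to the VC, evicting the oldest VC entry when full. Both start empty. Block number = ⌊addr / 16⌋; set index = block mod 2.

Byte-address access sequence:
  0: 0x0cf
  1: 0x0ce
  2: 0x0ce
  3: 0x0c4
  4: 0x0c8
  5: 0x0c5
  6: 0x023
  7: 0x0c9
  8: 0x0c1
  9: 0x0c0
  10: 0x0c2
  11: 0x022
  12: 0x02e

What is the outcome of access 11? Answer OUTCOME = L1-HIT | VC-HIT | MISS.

OUTCOME = VC-HIT

  [0] addr=0xcf blk=12 s=0: MISS | VC []
  [1] addr=0xce blk=12 s=0: L1-HIT | VC []
  [2] addr=0xce blk=12 s=0: L1-HIT | VC []
  [3] addr=0xc4 blk=12 s=0: L1-HIT | VC []
  [4] addr=0xc8 blk=12 s=0: L1-HIT | VC []
  [5] addr=0xc5 blk=12 s=0: L1-HIT | VC []
  [6] addr=0x23 blk=2 s=0: MISS | VC [12]
  [7] addr=0xc9 blk=12 s=0: VC-HIT | VC [2]
  [8] addr=0xc1 blk=12 s=0: L1-HIT | VC [2]
  [9] addr=0xc0 blk=12 s=0: L1-HIT | VC [2]
  [10] addr=0xc2 blk=12 s=0: L1-HIT | VC [2]
  [11] addr=0x22 blk=2 s=0: VC-HIT | VC [12]
  [12] addr=0x2e blk=2 s=0: L1-HIT | VC [12]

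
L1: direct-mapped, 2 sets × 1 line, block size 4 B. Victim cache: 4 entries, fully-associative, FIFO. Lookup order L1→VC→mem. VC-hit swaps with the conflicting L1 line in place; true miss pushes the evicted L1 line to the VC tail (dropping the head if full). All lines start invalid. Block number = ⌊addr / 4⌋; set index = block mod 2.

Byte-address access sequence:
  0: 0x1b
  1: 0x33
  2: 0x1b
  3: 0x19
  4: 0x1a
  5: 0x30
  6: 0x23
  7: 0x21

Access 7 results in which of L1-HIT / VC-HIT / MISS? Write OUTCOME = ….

OUTCOME = L1-HIT

  [0] addr=0x1b blk=6 s=0: MISS | VC []
  [1] addr=0x33 blk=12 s=0: MISS | VC [6]
  [2] addr=0x1b blk=6 s=0: VC-HIT | VC [12]
  [3] addr=0x19 blk=6 s=0: L1-HIT | VC [12]
  [4] addr=0x1a blk=6 s=0: L1-HIT | VC [12]
  [5] addr=0x30 blk=12 s=0: VC-HIT | VC [6]
  [6] addr=0x23 blk=8 s=0: MISS | VC [6, 12]
  [7] addr=0x21 blk=8 s=0: L1-HIT | VC [6, 12]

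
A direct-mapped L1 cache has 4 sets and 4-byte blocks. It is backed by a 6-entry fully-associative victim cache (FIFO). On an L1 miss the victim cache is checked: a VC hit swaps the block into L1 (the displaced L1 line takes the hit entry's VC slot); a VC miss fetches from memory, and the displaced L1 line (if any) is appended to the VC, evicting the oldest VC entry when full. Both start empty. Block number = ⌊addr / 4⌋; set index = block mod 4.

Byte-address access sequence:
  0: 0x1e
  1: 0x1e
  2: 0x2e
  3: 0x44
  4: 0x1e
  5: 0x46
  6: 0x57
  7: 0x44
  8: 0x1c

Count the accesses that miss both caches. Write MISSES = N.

0: 0x1e (blk 7, set 3) → MISS  vc=[]
1: 0x1e (blk 7, set 3) → L1-HIT  vc=[]
2: 0x2e (blk 11, set 3) → MISS  vc=[7]
3: 0x44 (blk 17, set 1) → MISS  vc=[7]
4: 0x1e (blk 7, set 3) → VC-HIT  vc=[11]
5: 0x46 (blk 17, set 1) → L1-HIT  vc=[11]
6: 0x57 (blk 21, set 1) → MISS  vc=[11, 17]
7: 0x44 (blk 17, set 1) → VC-HIT  vc=[11, 21]
8: 0x1c (blk 7, set 3) → L1-HIT  vc=[11, 21]

MISSES = 4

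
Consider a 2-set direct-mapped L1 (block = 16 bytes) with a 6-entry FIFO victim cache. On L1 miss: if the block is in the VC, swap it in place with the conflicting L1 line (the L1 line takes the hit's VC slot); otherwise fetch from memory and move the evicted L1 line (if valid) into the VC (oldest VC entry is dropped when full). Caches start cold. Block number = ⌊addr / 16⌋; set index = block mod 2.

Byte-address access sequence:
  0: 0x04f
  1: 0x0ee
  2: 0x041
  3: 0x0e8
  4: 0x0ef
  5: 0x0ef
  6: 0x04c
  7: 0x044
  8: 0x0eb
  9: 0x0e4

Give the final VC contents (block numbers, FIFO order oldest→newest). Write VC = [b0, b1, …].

0: 0x4f (blk 4, set 0) → MISS  vc=[]
1: 0xee (blk 14, set 0) → MISS  vc=[4]
2: 0x41 (blk 4, set 0) → VC-HIT  vc=[14]
3: 0xe8 (blk 14, set 0) → VC-HIT  vc=[4]
4: 0xef (blk 14, set 0) → L1-HIT  vc=[4]
5: 0xef (blk 14, set 0) → L1-HIT  vc=[4]
6: 0x4c (blk 4, set 0) → VC-HIT  vc=[14]
7: 0x44 (blk 4, set 0) → L1-HIT  vc=[14]
8: 0xeb (blk 14, set 0) → VC-HIT  vc=[4]
9: 0xe4 (blk 14, set 0) → L1-HIT  vc=[4]

VC = [4]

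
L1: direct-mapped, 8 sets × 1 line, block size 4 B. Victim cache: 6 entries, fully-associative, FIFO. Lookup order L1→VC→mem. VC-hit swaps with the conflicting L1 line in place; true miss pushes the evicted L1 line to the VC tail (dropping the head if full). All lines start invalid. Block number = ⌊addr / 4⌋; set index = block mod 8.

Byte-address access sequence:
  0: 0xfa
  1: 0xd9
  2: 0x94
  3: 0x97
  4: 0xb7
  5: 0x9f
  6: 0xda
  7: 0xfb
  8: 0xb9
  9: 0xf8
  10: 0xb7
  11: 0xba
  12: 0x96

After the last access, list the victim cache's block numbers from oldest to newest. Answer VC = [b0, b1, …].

#0 0xfa→b62/s6 MISS; vc=[]
#1 0xd9→b54/s6 MISS; vc=[62]
#2 0x94→b37/s5 MISS; vc=[62]
#3 0x97→b37/s5 L1-HIT; vc=[62]
#4 0xb7→b45/s5 MISS; vc=[62,37]
#5 0x9f→b39/s7 MISS; vc=[62,37]
#6 0xda→b54/s6 L1-HIT; vc=[62,37]
#7 0xfb→b62/s6 VC-HIT; vc=[54,37]
#8 0xb9→b46/s6 MISS; vc=[54,37,62]
#9 0xf8→b62/s6 VC-HIT; vc=[54,37,46]
#10 0xb7→b45/s5 L1-HIT; vc=[54,37,46]
#11 0xba→b46/s6 VC-HIT; vc=[54,37,62]
#12 0x96→b37/s5 VC-HIT; vc=[54,45,62]

VC = [54, 45, 62]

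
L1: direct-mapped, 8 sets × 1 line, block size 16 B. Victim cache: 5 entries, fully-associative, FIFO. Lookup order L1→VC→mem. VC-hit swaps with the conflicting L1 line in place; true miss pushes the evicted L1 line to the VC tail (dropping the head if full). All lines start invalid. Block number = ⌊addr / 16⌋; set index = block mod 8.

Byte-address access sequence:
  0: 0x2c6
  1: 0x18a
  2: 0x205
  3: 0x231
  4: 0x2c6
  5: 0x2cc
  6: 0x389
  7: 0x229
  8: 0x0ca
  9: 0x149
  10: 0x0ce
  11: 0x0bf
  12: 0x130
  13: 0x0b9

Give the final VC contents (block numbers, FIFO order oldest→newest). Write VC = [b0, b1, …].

VC = [32, 44, 20, 35, 19]

  [0] addr=0x2c6 blk=44 s=4: MISS | VC []
  [1] addr=0x18a blk=24 s=0: MISS | VC []
  [2] addr=0x205 blk=32 s=0: MISS | VC [24]
  [3] addr=0x231 blk=35 s=3: MISS | VC [24]
  [4] addr=0x2c6 blk=44 s=4: L1-HIT | VC [24]
  [5] addr=0x2cc blk=44 s=4: L1-HIT | VC [24]
  [6] addr=0x389 blk=56 s=0: MISS | VC [24, 32]
  [7] addr=0x229 blk=34 s=2: MISS | VC [24, 32]
  [8] addr=0xca blk=12 s=4: MISS | VC [24, 32, 44]
  [9] addr=0x149 blk=20 s=4: MISS | VC [24, 32, 44, 12]
  [10] addr=0xce blk=12 s=4: VC-HIT | VC [24, 32, 44, 20]
  [11] addr=0xbf blk=11 s=3: MISS | VC [24, 32, 44, 20, 35]
  [12] addr=0x130 blk=19 s=3: MISS | VC [32, 44, 20, 35, 11]
  [13] addr=0xb9 blk=11 s=3: VC-HIT | VC [32, 44, 20, 35, 19]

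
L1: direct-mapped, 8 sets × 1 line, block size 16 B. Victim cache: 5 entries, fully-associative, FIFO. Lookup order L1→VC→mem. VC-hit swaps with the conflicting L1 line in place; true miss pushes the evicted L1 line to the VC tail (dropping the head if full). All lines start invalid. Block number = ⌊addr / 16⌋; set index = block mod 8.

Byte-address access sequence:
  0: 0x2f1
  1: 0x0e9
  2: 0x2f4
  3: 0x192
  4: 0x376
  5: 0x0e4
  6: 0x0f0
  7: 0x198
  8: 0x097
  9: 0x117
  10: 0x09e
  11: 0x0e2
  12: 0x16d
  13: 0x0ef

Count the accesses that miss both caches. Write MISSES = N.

MISSES = 8

0: 0x2f1 (blk 47, set 7) → MISS  vc=[]
1: 0xe9 (blk 14, set 6) → MISS  vc=[]
2: 0x2f4 (blk 47, set 7) → L1-HIT  vc=[]
3: 0x192 (blk 25, set 1) → MISS  vc=[]
4: 0x376 (blk 55, set 7) → MISS  vc=[47]
5: 0xe4 (blk 14, set 6) → L1-HIT  vc=[47]
6: 0xf0 (blk 15, set 7) → MISS  vc=[47, 55]
7: 0x198 (blk 25, set 1) → L1-HIT  vc=[47, 55]
8: 0x97 (blk 9, set 1) → MISS  vc=[47, 55, 25]
9: 0x117 (blk 17, set 1) → MISS  vc=[47, 55, 25, 9]
10: 0x9e (blk 9, set 1) → VC-HIT  vc=[47, 55, 25, 17]
11: 0xe2 (blk 14, set 6) → L1-HIT  vc=[47, 55, 25, 17]
12: 0x16d (blk 22, set 6) → MISS  vc=[47, 55, 25, 17, 14]
13: 0xef (blk 14, set 6) → VC-HIT  vc=[47, 55, 25, 17, 22]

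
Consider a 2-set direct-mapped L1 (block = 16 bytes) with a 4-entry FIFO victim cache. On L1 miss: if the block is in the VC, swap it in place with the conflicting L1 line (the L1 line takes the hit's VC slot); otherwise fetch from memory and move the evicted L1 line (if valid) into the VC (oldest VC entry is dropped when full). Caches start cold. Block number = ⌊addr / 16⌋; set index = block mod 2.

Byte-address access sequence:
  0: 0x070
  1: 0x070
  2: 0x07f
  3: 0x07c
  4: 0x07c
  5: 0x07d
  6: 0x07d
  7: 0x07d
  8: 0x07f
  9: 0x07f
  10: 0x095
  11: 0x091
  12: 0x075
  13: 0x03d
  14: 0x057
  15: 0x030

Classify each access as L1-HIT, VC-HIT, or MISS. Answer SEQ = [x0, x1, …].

0: 0x70 (blk 7, set 1) → MISS  vc=[]
1: 0x70 (blk 7, set 1) → L1-HIT  vc=[]
2: 0x7f (blk 7, set 1) → L1-HIT  vc=[]
3: 0x7c (blk 7, set 1) → L1-HIT  vc=[]
4: 0x7c (blk 7, set 1) → L1-HIT  vc=[]
5: 0x7d (blk 7, set 1) → L1-HIT  vc=[]
6: 0x7d (blk 7, set 1) → L1-HIT  vc=[]
7: 0x7d (blk 7, set 1) → L1-HIT  vc=[]
8: 0x7f (blk 7, set 1) → L1-HIT  vc=[]
9: 0x7f (blk 7, set 1) → L1-HIT  vc=[]
10: 0x95 (blk 9, set 1) → MISS  vc=[7]
11: 0x91 (blk 9, set 1) → L1-HIT  vc=[7]
12: 0x75 (blk 7, set 1) → VC-HIT  vc=[9]
13: 0x3d (blk 3, set 1) → MISS  vc=[9, 7]
14: 0x57 (blk 5, set 1) → MISS  vc=[9, 7, 3]
15: 0x30 (blk 3, set 1) → VC-HIT  vc=[9, 7, 5]

SEQ = [MISS, L1-HIT, L1-HIT, L1-HIT, L1-HIT, L1-HIT, L1-HIT, L1-HIT, L1-HIT, L1-HIT, MISS, L1-HIT, VC-HIT, MISS, MISS, VC-HIT]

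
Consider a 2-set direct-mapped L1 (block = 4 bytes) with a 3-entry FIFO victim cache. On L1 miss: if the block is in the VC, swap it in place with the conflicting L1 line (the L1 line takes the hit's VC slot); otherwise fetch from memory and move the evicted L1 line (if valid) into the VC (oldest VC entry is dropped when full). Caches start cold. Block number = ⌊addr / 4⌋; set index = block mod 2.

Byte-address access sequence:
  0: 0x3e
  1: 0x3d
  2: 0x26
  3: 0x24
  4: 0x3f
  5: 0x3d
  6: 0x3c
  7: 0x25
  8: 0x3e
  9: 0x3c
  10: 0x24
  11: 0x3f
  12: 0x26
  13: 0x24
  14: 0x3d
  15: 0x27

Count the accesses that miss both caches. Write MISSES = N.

  [0] addr=0x3e blk=15 s=1: MISS | VC []
  [1] addr=0x3d blk=15 s=1: L1-HIT | VC []
  [2] addr=0x26 blk=9 s=1: MISS | VC [15]
  [3] addr=0x24 blk=9 s=1: L1-HIT | VC [15]
  [4] addr=0x3f blk=15 s=1: VC-HIT | VC [9]
  [5] addr=0x3d blk=15 s=1: L1-HIT | VC [9]
  [6] addr=0x3c blk=15 s=1: L1-HIT | VC [9]
  [7] addr=0x25 blk=9 s=1: VC-HIT | VC [15]
  [8] addr=0x3e blk=15 s=1: VC-HIT | VC [9]
  [9] addr=0x3c blk=15 s=1: L1-HIT | VC [9]
  [10] addr=0x24 blk=9 s=1: VC-HIT | VC [15]
  [11] addr=0x3f blk=15 s=1: VC-HIT | VC [9]
  [12] addr=0x26 blk=9 s=1: VC-HIT | VC [15]
  [13] addr=0x24 blk=9 s=1: L1-HIT | VC [15]
  [14] addr=0x3d blk=15 s=1: VC-HIT | VC [9]
  [15] addr=0x27 blk=9 s=1: VC-HIT | VC [15]

MISSES = 2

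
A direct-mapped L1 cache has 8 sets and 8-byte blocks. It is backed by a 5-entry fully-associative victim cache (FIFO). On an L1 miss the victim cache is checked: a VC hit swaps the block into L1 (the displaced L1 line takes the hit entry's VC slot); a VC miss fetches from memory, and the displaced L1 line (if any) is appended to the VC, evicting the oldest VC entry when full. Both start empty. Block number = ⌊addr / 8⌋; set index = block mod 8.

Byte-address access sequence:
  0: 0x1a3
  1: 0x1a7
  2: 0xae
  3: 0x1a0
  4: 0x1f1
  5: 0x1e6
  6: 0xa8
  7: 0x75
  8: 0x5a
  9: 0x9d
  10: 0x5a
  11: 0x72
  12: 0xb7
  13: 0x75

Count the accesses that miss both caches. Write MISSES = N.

0: 0x1a3 (blk 52, set 4) → MISS  vc=[]
1: 0x1a7 (blk 52, set 4) → L1-HIT  vc=[]
2: 0xae (blk 21, set 5) → MISS  vc=[]
3: 0x1a0 (blk 52, set 4) → L1-HIT  vc=[]
4: 0x1f1 (blk 62, set 6) → MISS  vc=[]
5: 0x1e6 (blk 60, set 4) → MISS  vc=[52]
6: 0xa8 (blk 21, set 5) → L1-HIT  vc=[52]
7: 0x75 (blk 14, set 6) → MISS  vc=[52, 62]
8: 0x5a (blk 11, set 3) → MISS  vc=[52, 62]
9: 0x9d (blk 19, set 3) → MISS  vc=[52, 62, 11]
10: 0x5a (blk 11, set 3) → VC-HIT  vc=[52, 62, 19]
11: 0x72 (blk 14, set 6) → L1-HIT  vc=[52, 62, 19]
12: 0xb7 (blk 22, set 6) → MISS  vc=[52, 62, 19, 14]
13: 0x75 (blk 14, set 6) → VC-HIT  vc=[52, 62, 19, 22]

MISSES = 8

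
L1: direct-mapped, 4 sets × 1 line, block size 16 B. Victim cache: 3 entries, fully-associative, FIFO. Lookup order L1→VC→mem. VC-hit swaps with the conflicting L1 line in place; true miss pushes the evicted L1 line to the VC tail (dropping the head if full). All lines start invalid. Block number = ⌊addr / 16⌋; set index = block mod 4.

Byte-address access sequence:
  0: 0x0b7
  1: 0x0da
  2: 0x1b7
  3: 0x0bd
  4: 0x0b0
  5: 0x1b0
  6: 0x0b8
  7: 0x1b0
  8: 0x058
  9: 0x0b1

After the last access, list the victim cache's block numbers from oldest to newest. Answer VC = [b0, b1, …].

  [0] addr=0xb7 blk=11 s=3: MISS | VC []
  [1] addr=0xda blk=13 s=1: MISS | VC []
  [2] addr=0x1b7 blk=27 s=3: MISS | VC [11]
  [3] addr=0xbd blk=11 s=3: VC-HIT | VC [27]
  [4] addr=0xb0 blk=11 s=3: L1-HIT | VC [27]
  [5] addr=0x1b0 blk=27 s=3: VC-HIT | VC [11]
  [6] addr=0xb8 blk=11 s=3: VC-HIT | VC [27]
  [7] addr=0x1b0 blk=27 s=3: VC-HIT | VC [11]
  [8] addr=0x58 blk=5 s=1: MISS | VC [11, 13]
  [9] addr=0xb1 blk=11 s=3: VC-HIT | VC [27, 13]

VC = [27, 13]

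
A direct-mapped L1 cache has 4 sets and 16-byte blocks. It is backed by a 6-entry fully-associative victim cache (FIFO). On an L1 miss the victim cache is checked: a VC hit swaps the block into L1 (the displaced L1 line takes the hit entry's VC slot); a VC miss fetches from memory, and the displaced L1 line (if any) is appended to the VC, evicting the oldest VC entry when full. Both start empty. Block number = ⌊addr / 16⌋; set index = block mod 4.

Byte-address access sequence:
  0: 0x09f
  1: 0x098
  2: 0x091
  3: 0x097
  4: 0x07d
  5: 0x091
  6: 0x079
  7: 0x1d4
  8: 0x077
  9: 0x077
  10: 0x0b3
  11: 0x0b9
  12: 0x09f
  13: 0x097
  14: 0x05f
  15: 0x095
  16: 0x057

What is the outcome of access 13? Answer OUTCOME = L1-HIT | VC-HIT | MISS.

#0 0x9f→b9/s1 MISS; vc=[]
#1 0x98→b9/s1 L1-HIT; vc=[]
#2 0x91→b9/s1 L1-HIT; vc=[]
#3 0x97→b9/s1 L1-HIT; vc=[]
#4 0x7d→b7/s3 MISS; vc=[]
#5 0x91→b9/s1 L1-HIT; vc=[]
#6 0x79→b7/s3 L1-HIT; vc=[]
#7 0x1d4→b29/s1 MISS; vc=[9]
#8 0x77→b7/s3 L1-HIT; vc=[9]
#9 0x77→b7/s3 L1-HIT; vc=[9]
#10 0xb3→b11/s3 MISS; vc=[9,7]
#11 0xb9→b11/s3 L1-HIT; vc=[9,7]
#12 0x9f→b9/s1 VC-HIT; vc=[29,7]
#13 0x97→b9/s1 L1-HIT; vc=[29,7]
#14 0x5f→b5/s1 MISS; vc=[29,7,9]
#15 0x95→b9/s1 VC-HIT; vc=[29,7,5]
#16 0x57→b5/s1 VC-HIT; vc=[29,7,9]

OUTCOME = L1-HIT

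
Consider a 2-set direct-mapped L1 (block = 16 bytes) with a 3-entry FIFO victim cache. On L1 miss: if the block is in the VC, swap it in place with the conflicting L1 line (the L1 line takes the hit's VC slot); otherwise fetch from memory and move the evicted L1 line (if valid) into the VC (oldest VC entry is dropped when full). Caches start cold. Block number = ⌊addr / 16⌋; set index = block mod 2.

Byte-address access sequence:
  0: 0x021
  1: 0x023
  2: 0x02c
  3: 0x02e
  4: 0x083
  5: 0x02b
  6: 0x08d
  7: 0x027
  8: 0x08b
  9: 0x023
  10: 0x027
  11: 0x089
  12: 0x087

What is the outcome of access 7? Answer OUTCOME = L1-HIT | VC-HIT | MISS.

  [0] addr=0x21 blk=2 s=0: MISS | VC []
  [1] addr=0x23 blk=2 s=0: L1-HIT | VC []
  [2] addr=0x2c blk=2 s=0: L1-HIT | VC []
  [3] addr=0x2e blk=2 s=0: L1-HIT | VC []
  [4] addr=0x83 blk=8 s=0: MISS | VC [2]
  [5] addr=0x2b blk=2 s=0: VC-HIT | VC [8]
  [6] addr=0x8d blk=8 s=0: VC-HIT | VC [2]
  [7] addr=0x27 blk=2 s=0: VC-HIT | VC [8]
  [8] addr=0x8b blk=8 s=0: VC-HIT | VC [2]
  [9] addr=0x23 blk=2 s=0: VC-HIT | VC [8]
  [10] addr=0x27 blk=2 s=0: L1-HIT | VC [8]
  [11] addr=0x89 blk=8 s=0: VC-HIT | VC [2]
  [12] addr=0x87 blk=8 s=0: L1-HIT | VC [2]

OUTCOME = VC-HIT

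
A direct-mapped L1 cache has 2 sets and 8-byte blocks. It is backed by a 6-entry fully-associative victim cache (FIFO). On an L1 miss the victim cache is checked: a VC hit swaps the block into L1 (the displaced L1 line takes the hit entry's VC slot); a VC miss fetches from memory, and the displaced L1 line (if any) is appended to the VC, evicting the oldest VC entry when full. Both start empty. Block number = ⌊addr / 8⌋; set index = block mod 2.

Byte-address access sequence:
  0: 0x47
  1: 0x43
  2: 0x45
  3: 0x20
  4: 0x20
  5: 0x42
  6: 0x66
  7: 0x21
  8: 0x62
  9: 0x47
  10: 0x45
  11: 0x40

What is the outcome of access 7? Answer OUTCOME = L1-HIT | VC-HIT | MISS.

OUTCOME = VC-HIT

#0 0x47→b8/s0 MISS; vc=[]
#1 0x43→b8/s0 L1-HIT; vc=[]
#2 0x45→b8/s0 L1-HIT; vc=[]
#3 0x20→b4/s0 MISS; vc=[8]
#4 0x20→b4/s0 L1-HIT; vc=[8]
#5 0x42→b8/s0 VC-HIT; vc=[4]
#6 0x66→b12/s0 MISS; vc=[4,8]
#7 0x21→b4/s0 VC-HIT; vc=[12,8]
#8 0x62→b12/s0 VC-HIT; vc=[4,8]
#9 0x47→b8/s0 VC-HIT; vc=[4,12]
#10 0x45→b8/s0 L1-HIT; vc=[4,12]
#11 0x40→b8/s0 L1-HIT; vc=[4,12]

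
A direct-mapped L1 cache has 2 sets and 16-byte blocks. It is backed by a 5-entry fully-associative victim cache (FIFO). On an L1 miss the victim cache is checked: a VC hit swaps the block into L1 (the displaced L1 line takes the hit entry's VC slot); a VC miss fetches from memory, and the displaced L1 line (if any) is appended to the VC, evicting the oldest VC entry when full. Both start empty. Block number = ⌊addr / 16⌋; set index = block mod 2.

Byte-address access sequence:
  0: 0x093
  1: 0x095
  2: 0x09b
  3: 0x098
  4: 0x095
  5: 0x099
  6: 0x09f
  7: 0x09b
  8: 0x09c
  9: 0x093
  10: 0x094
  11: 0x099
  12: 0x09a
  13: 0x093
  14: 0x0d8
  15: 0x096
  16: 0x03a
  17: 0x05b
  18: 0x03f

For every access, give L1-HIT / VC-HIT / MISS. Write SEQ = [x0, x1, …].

SEQ = [MISS, L1-HIT, L1-HIT, L1-HIT, L1-HIT, L1-HIT, L1-HIT, L1-HIT, L1-HIT, L1-HIT, L1-HIT, L1-HIT, L1-HIT, L1-HIT, MISS, VC-HIT, MISS, MISS, VC-HIT]

#0 0x93→b9/s1 MISS; vc=[]
#1 0x95→b9/s1 L1-HIT; vc=[]
#2 0x9b→b9/s1 L1-HIT; vc=[]
#3 0x98→b9/s1 L1-HIT; vc=[]
#4 0x95→b9/s1 L1-HIT; vc=[]
#5 0x99→b9/s1 L1-HIT; vc=[]
#6 0x9f→b9/s1 L1-HIT; vc=[]
#7 0x9b→b9/s1 L1-HIT; vc=[]
#8 0x9c→b9/s1 L1-HIT; vc=[]
#9 0x93→b9/s1 L1-HIT; vc=[]
#10 0x94→b9/s1 L1-HIT; vc=[]
#11 0x99→b9/s1 L1-HIT; vc=[]
#12 0x9a→b9/s1 L1-HIT; vc=[]
#13 0x93→b9/s1 L1-HIT; vc=[]
#14 0xd8→b13/s1 MISS; vc=[9]
#15 0x96→b9/s1 VC-HIT; vc=[13]
#16 0x3a→b3/s1 MISS; vc=[13,9]
#17 0x5b→b5/s1 MISS; vc=[13,9,3]
#18 0x3f→b3/s1 VC-HIT; vc=[13,9,5]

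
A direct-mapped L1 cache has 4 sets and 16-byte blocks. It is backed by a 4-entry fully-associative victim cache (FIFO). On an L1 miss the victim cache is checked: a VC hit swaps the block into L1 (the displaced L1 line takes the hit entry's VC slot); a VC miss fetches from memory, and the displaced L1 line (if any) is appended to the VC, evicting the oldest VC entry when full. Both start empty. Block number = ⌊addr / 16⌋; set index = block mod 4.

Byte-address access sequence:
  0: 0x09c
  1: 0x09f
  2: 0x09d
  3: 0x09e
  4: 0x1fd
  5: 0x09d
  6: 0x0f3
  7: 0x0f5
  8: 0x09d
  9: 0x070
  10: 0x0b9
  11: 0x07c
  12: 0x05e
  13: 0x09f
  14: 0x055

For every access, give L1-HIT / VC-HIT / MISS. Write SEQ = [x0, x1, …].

SEQ = [MISS, L1-HIT, L1-HIT, L1-HIT, MISS, L1-HIT, MISS, L1-HIT, L1-HIT, MISS, MISS, VC-HIT, MISS, VC-HIT, VC-HIT]

0: 0x9c (blk 9, set 1) → MISS  vc=[]
1: 0x9f (blk 9, set 1) → L1-HIT  vc=[]
2: 0x9d (blk 9, set 1) → L1-HIT  vc=[]
3: 0x9e (blk 9, set 1) → L1-HIT  vc=[]
4: 0x1fd (blk 31, set 3) → MISS  vc=[]
5: 0x9d (blk 9, set 1) → L1-HIT  vc=[]
6: 0xf3 (blk 15, set 3) → MISS  vc=[31]
7: 0xf5 (blk 15, set 3) → L1-HIT  vc=[31]
8: 0x9d (blk 9, set 1) → L1-HIT  vc=[31]
9: 0x70 (blk 7, set 3) → MISS  vc=[31, 15]
10: 0xb9 (blk 11, set 3) → MISS  vc=[31, 15, 7]
11: 0x7c (blk 7, set 3) → VC-HIT  vc=[31, 15, 11]
12: 0x5e (blk 5, set 1) → MISS  vc=[31, 15, 11, 9]
13: 0x9f (blk 9, set 1) → VC-HIT  vc=[31, 15, 11, 5]
14: 0x55 (blk 5, set 1) → VC-HIT  vc=[31, 15, 11, 9]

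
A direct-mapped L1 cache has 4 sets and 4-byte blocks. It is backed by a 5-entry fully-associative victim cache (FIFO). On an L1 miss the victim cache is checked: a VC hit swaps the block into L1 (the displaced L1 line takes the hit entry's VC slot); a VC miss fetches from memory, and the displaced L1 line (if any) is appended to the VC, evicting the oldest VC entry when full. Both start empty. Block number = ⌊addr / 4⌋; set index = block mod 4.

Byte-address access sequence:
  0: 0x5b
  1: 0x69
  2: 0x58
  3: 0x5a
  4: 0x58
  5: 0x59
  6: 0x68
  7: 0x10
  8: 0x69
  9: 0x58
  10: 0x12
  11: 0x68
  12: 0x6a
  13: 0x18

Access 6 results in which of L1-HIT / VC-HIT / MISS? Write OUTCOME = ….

#0 0x5b→b22/s2 MISS; vc=[]
#1 0x69→b26/s2 MISS; vc=[22]
#2 0x58→b22/s2 VC-HIT; vc=[26]
#3 0x5a→b22/s2 L1-HIT; vc=[26]
#4 0x58→b22/s2 L1-HIT; vc=[26]
#5 0x59→b22/s2 L1-HIT; vc=[26]
#6 0x68→b26/s2 VC-HIT; vc=[22]
#7 0x10→b4/s0 MISS; vc=[22]
#8 0x69→b26/s2 L1-HIT; vc=[22]
#9 0x58→b22/s2 VC-HIT; vc=[26]
#10 0x12→b4/s0 L1-HIT; vc=[26]
#11 0x68→b26/s2 VC-HIT; vc=[22]
#12 0x6a→b26/s2 L1-HIT; vc=[22]
#13 0x18→b6/s2 MISS; vc=[22,26]

OUTCOME = VC-HIT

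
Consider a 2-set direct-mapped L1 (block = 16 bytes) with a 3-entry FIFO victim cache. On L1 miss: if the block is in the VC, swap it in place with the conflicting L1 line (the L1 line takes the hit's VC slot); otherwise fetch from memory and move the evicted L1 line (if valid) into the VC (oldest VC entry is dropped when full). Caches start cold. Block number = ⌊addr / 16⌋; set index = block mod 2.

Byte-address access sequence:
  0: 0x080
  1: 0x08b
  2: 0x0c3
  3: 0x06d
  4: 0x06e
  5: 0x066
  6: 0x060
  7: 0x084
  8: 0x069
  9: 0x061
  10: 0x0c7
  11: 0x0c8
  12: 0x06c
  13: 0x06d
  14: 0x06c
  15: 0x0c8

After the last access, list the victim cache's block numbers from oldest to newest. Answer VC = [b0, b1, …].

VC = [8, 6]

  [0] addr=0x80 blk=8 s=0: MISS | VC []
  [1] addr=0x8b blk=8 s=0: L1-HIT | VC []
  [2] addr=0xc3 blk=12 s=0: MISS | VC [8]
  [3] addr=0x6d blk=6 s=0: MISS | VC [8, 12]
  [4] addr=0x6e blk=6 s=0: L1-HIT | VC [8, 12]
  [5] addr=0x66 blk=6 s=0: L1-HIT | VC [8, 12]
  [6] addr=0x60 blk=6 s=0: L1-HIT | VC [8, 12]
  [7] addr=0x84 blk=8 s=0: VC-HIT | VC [6, 12]
  [8] addr=0x69 blk=6 s=0: VC-HIT | VC [8, 12]
  [9] addr=0x61 blk=6 s=0: L1-HIT | VC [8, 12]
  [10] addr=0xc7 blk=12 s=0: VC-HIT | VC [8, 6]
  [11] addr=0xc8 blk=12 s=0: L1-HIT | VC [8, 6]
  [12] addr=0x6c blk=6 s=0: VC-HIT | VC [8, 12]
  [13] addr=0x6d blk=6 s=0: L1-HIT | VC [8, 12]
  [14] addr=0x6c blk=6 s=0: L1-HIT | VC [8, 12]
  [15] addr=0xc8 blk=12 s=0: VC-HIT | VC [8, 6]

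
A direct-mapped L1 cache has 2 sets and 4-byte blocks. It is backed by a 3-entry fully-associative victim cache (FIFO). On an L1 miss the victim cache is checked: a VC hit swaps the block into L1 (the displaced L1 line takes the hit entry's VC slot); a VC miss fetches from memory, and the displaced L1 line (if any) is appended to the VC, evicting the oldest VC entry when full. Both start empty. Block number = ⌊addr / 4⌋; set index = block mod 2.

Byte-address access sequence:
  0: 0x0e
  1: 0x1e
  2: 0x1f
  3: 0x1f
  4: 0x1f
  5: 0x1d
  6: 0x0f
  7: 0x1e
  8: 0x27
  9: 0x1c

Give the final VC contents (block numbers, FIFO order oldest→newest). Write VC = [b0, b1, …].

0: 0xe (blk 3, set 1) → MISS  vc=[]
1: 0x1e (blk 7, set 1) → MISS  vc=[3]
2: 0x1f (blk 7, set 1) → L1-HIT  vc=[3]
3: 0x1f (blk 7, set 1) → L1-HIT  vc=[3]
4: 0x1f (blk 7, set 1) → L1-HIT  vc=[3]
5: 0x1d (blk 7, set 1) → L1-HIT  vc=[3]
6: 0xf (blk 3, set 1) → VC-HIT  vc=[7]
7: 0x1e (blk 7, set 1) → VC-HIT  vc=[3]
8: 0x27 (blk 9, set 1) → MISS  vc=[3, 7]
9: 0x1c (blk 7, set 1) → VC-HIT  vc=[3, 9]

VC = [3, 9]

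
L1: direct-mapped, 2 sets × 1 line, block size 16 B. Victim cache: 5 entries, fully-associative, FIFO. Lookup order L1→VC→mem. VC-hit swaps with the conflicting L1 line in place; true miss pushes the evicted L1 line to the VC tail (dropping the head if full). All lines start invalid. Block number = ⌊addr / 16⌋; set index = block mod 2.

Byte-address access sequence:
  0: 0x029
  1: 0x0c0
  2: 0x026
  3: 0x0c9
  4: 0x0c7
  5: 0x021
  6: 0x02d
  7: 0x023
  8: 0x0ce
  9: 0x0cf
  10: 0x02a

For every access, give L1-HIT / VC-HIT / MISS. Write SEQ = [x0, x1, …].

0: 0x29 (blk 2, set 0) → MISS  vc=[]
1: 0xc0 (blk 12, set 0) → MISS  vc=[2]
2: 0x26 (blk 2, set 0) → VC-HIT  vc=[12]
3: 0xc9 (blk 12, set 0) → VC-HIT  vc=[2]
4: 0xc7 (blk 12, set 0) → L1-HIT  vc=[2]
5: 0x21 (blk 2, set 0) → VC-HIT  vc=[12]
6: 0x2d (blk 2, set 0) → L1-HIT  vc=[12]
7: 0x23 (blk 2, set 0) → L1-HIT  vc=[12]
8: 0xce (blk 12, set 0) → VC-HIT  vc=[2]
9: 0xcf (blk 12, set 0) → L1-HIT  vc=[2]
10: 0x2a (blk 2, set 0) → VC-HIT  vc=[12]

SEQ = [MISS, MISS, VC-HIT, VC-HIT, L1-HIT, VC-HIT, L1-HIT, L1-HIT, VC-HIT, L1-HIT, VC-HIT]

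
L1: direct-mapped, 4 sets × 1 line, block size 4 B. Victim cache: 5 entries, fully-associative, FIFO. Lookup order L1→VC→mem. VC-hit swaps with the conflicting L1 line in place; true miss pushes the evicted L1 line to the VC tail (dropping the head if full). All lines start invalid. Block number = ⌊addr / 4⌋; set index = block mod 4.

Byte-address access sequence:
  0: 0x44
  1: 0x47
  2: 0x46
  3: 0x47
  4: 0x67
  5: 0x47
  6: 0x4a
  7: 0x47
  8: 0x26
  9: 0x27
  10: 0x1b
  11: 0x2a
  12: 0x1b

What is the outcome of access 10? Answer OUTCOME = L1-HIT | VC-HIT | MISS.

OUTCOME = MISS

#0 0x44→b17/s1 MISS; vc=[]
#1 0x47→b17/s1 L1-HIT; vc=[]
#2 0x46→b17/s1 L1-HIT; vc=[]
#3 0x47→b17/s1 L1-HIT; vc=[]
#4 0x67→b25/s1 MISS; vc=[17]
#5 0x47→b17/s1 VC-HIT; vc=[25]
#6 0x4a→b18/s2 MISS; vc=[25]
#7 0x47→b17/s1 L1-HIT; vc=[25]
#8 0x26→b9/s1 MISS; vc=[25,17]
#9 0x27→b9/s1 L1-HIT; vc=[25,17]
#10 0x1b→b6/s2 MISS; vc=[25,17,18]
#11 0x2a→b10/s2 MISS; vc=[25,17,18,6]
#12 0x1b→b6/s2 VC-HIT; vc=[25,17,18,10]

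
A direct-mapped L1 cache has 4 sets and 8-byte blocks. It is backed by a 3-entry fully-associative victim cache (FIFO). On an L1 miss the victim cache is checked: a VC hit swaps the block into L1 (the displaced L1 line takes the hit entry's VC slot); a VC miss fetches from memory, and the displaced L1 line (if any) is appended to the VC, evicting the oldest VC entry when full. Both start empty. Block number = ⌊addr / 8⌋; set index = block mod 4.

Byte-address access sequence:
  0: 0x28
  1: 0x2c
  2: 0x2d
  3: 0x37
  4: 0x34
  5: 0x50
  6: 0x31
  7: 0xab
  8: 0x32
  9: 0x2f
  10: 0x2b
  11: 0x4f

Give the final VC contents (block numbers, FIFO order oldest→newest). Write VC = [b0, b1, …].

0: 0x28 (blk 5, set 1) → MISS  vc=[]
1: 0x2c (blk 5, set 1) → L1-HIT  vc=[]
2: 0x2d (blk 5, set 1) → L1-HIT  vc=[]
3: 0x37 (blk 6, set 2) → MISS  vc=[]
4: 0x34 (blk 6, set 2) → L1-HIT  vc=[]
5: 0x50 (blk 10, set 2) → MISS  vc=[6]
6: 0x31 (blk 6, set 2) → VC-HIT  vc=[10]
7: 0xab (blk 21, set 1) → MISS  vc=[10, 5]
8: 0x32 (blk 6, set 2) → L1-HIT  vc=[10, 5]
9: 0x2f (blk 5, set 1) → VC-HIT  vc=[10, 21]
10: 0x2b (blk 5, set 1) → L1-HIT  vc=[10, 21]
11: 0x4f (blk 9, set 1) → MISS  vc=[10, 21, 5]

VC = [10, 21, 5]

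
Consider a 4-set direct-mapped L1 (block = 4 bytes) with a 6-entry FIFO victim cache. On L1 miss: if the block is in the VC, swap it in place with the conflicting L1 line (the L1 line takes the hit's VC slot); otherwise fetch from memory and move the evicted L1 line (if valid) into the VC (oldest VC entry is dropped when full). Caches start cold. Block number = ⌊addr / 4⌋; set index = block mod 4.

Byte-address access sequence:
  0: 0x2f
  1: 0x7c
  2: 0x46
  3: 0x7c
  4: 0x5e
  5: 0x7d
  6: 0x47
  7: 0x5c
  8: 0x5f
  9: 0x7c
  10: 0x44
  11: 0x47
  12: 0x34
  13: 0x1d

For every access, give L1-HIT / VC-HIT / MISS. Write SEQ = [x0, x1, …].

  [0] addr=0x2f blk=11 s=3: MISS | VC []
  [1] addr=0x7c blk=31 s=3: MISS | VC [11]
  [2] addr=0x46 blk=17 s=1: MISS | VC [11]
  [3] addr=0x7c blk=31 s=3: L1-HIT | VC [11]
  [4] addr=0x5e blk=23 s=3: MISS | VC [11, 31]
  [5] addr=0x7d blk=31 s=3: VC-HIT | VC [11, 23]
  [6] addr=0x47 blk=17 s=1: L1-HIT | VC [11, 23]
  [7] addr=0x5c blk=23 s=3: VC-HIT | VC [11, 31]
  [8] addr=0x5f blk=23 s=3: L1-HIT | VC [11, 31]
  [9] addr=0x7c blk=31 s=3: VC-HIT | VC [11, 23]
  [10] addr=0x44 blk=17 s=1: L1-HIT | VC [11, 23]
  [11] addr=0x47 blk=17 s=1: L1-HIT | VC [11, 23]
  [12] addr=0x34 blk=13 s=1: MISS | VC [11, 23, 17]
  [13] addr=0x1d blk=7 s=3: MISS | VC [11, 23, 17, 31]

SEQ = [MISS, MISS, MISS, L1-HIT, MISS, VC-HIT, L1-HIT, VC-HIT, L1-HIT, VC-HIT, L1-HIT, L1-HIT, MISS, MISS]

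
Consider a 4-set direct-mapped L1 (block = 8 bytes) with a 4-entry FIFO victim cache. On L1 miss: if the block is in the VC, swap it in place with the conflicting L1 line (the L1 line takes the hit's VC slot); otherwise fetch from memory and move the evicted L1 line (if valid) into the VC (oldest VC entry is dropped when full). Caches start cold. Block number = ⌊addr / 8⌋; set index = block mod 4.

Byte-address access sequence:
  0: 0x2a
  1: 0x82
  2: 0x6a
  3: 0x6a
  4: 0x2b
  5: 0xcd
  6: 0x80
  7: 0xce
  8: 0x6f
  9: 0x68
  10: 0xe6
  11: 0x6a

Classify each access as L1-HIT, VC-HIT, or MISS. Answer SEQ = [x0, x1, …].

0: 0x2a (blk 5, set 1) → MISS  vc=[]
1: 0x82 (blk 16, set 0) → MISS  vc=[]
2: 0x6a (blk 13, set 1) → MISS  vc=[5]
3: 0x6a (blk 13, set 1) → L1-HIT  vc=[5]
4: 0x2b (blk 5, set 1) → VC-HIT  vc=[13]
5: 0xcd (blk 25, set 1) → MISS  vc=[13, 5]
6: 0x80 (blk 16, set 0) → L1-HIT  vc=[13, 5]
7: 0xce (blk 25, set 1) → L1-HIT  vc=[13, 5]
8: 0x6f (blk 13, set 1) → VC-HIT  vc=[25, 5]
9: 0x68 (blk 13, set 1) → L1-HIT  vc=[25, 5]
10: 0xe6 (blk 28, set 0) → MISS  vc=[25, 5, 16]
11: 0x6a (blk 13, set 1) → L1-HIT  vc=[25, 5, 16]

SEQ = [MISS, MISS, MISS, L1-HIT, VC-HIT, MISS, L1-HIT, L1-HIT, VC-HIT, L1-HIT, MISS, L1-HIT]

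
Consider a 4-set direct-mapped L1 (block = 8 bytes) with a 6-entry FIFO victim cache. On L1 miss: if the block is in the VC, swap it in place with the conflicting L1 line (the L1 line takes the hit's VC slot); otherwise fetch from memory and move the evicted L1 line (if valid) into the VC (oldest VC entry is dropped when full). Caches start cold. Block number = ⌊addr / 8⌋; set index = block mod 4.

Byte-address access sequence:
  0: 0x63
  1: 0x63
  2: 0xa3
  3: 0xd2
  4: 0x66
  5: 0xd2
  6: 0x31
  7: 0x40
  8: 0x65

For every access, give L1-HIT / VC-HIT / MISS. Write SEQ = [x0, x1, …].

#0 0x63→b12/s0 MISS; vc=[]
#1 0x63→b12/s0 L1-HIT; vc=[]
#2 0xa3→b20/s0 MISS; vc=[12]
#3 0xd2→b26/s2 MISS; vc=[12]
#4 0x66→b12/s0 VC-HIT; vc=[20]
#5 0xd2→b26/s2 L1-HIT; vc=[20]
#6 0x31→b6/s2 MISS; vc=[20,26]
#7 0x40→b8/s0 MISS; vc=[20,26,12]
#8 0x65→b12/s0 VC-HIT; vc=[20,26,8]

SEQ = [MISS, L1-HIT, MISS, MISS, VC-HIT, L1-HIT, MISS, MISS, VC-HIT]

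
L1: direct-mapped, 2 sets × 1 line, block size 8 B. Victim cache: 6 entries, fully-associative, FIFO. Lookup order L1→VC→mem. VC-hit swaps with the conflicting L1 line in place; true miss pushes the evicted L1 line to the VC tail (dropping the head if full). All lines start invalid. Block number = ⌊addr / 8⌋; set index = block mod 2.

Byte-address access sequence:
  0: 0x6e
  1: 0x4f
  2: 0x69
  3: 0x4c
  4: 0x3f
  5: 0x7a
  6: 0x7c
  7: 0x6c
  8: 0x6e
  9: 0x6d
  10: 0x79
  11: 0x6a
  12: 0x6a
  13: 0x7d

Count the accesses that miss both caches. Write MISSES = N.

0: 0x6e (blk 13, set 1) → MISS  vc=[]
1: 0x4f (blk 9, set 1) → MISS  vc=[13]
2: 0x69 (blk 13, set 1) → VC-HIT  vc=[9]
3: 0x4c (blk 9, set 1) → VC-HIT  vc=[13]
4: 0x3f (blk 7, set 1) → MISS  vc=[13, 9]
5: 0x7a (blk 15, set 1) → MISS  vc=[13, 9, 7]
6: 0x7c (blk 15, set 1) → L1-HIT  vc=[13, 9, 7]
7: 0x6c (blk 13, set 1) → VC-HIT  vc=[15, 9, 7]
8: 0x6e (blk 13, set 1) → L1-HIT  vc=[15, 9, 7]
9: 0x6d (blk 13, set 1) → L1-HIT  vc=[15, 9, 7]
10: 0x79 (blk 15, set 1) → VC-HIT  vc=[13, 9, 7]
11: 0x6a (blk 13, set 1) → VC-HIT  vc=[15, 9, 7]
12: 0x6a (blk 13, set 1) → L1-HIT  vc=[15, 9, 7]
13: 0x7d (blk 15, set 1) → VC-HIT  vc=[13, 9, 7]

MISSES = 4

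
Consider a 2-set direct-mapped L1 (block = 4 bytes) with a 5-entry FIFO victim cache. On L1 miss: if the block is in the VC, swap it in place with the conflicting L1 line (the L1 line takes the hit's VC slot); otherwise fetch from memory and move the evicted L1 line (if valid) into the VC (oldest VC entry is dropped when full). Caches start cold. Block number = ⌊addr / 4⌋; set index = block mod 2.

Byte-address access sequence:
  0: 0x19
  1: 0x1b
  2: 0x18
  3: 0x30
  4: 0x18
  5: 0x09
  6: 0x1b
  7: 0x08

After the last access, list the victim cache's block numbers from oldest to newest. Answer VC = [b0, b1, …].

0: 0x19 (blk 6, set 0) → MISS  vc=[]
1: 0x1b (blk 6, set 0) → L1-HIT  vc=[]
2: 0x18 (blk 6, set 0) → L1-HIT  vc=[]
3: 0x30 (blk 12, set 0) → MISS  vc=[6]
4: 0x18 (blk 6, set 0) → VC-HIT  vc=[12]
5: 0x9 (blk 2, set 0) → MISS  vc=[12, 6]
6: 0x1b (blk 6, set 0) → VC-HIT  vc=[12, 2]
7: 0x8 (blk 2, set 0) → VC-HIT  vc=[12, 6]

VC = [12, 6]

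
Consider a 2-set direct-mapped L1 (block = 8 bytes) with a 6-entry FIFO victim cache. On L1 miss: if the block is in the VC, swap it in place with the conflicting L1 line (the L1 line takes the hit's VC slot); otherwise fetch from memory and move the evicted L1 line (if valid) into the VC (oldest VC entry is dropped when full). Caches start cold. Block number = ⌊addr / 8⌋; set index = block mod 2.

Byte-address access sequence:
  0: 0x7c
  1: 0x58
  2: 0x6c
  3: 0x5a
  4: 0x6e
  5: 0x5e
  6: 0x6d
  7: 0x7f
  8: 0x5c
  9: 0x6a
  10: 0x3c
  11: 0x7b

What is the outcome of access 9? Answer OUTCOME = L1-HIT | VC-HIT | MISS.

0: 0x7c (blk 15, set 1) → MISS  vc=[]
1: 0x58 (blk 11, set 1) → MISS  vc=[15]
2: 0x6c (blk 13, set 1) → MISS  vc=[15, 11]
3: 0x5a (blk 11, set 1) → VC-HIT  vc=[15, 13]
4: 0x6e (blk 13, set 1) → VC-HIT  vc=[15, 11]
5: 0x5e (blk 11, set 1) → VC-HIT  vc=[15, 13]
6: 0x6d (blk 13, set 1) → VC-HIT  vc=[15, 11]
7: 0x7f (blk 15, set 1) → VC-HIT  vc=[13, 11]
8: 0x5c (blk 11, set 1) → VC-HIT  vc=[13, 15]
9: 0x6a (blk 13, set 1) → VC-HIT  vc=[11, 15]
10: 0x3c (blk 7, set 1) → MISS  vc=[11, 15, 13]
11: 0x7b (blk 15, set 1) → VC-HIT  vc=[11, 7, 13]

OUTCOME = VC-HIT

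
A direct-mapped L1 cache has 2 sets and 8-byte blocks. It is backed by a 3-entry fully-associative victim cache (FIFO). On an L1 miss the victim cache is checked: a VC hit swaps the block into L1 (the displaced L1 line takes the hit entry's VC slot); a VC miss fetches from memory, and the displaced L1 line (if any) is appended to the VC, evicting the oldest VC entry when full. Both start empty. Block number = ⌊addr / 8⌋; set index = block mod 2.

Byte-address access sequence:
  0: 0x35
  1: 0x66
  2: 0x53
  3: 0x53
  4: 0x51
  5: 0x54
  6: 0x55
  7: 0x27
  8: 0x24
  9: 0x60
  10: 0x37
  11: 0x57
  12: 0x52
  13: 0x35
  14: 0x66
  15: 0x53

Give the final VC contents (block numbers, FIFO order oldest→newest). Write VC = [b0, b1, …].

VC = [6, 4, 12]

0: 0x35 (blk 6, set 0) → MISS  vc=[]
1: 0x66 (blk 12, set 0) → MISS  vc=[6]
2: 0x53 (blk 10, set 0) → MISS  vc=[6, 12]
3: 0x53 (blk 10, set 0) → L1-HIT  vc=[6, 12]
4: 0x51 (blk 10, set 0) → L1-HIT  vc=[6, 12]
5: 0x54 (blk 10, set 0) → L1-HIT  vc=[6, 12]
6: 0x55 (blk 10, set 0) → L1-HIT  vc=[6, 12]
7: 0x27 (blk 4, set 0) → MISS  vc=[6, 12, 10]
8: 0x24 (blk 4, set 0) → L1-HIT  vc=[6, 12, 10]
9: 0x60 (blk 12, set 0) → VC-HIT  vc=[6, 4, 10]
10: 0x37 (blk 6, set 0) → VC-HIT  vc=[12, 4, 10]
11: 0x57 (blk 10, set 0) → VC-HIT  vc=[12, 4, 6]
12: 0x52 (blk 10, set 0) → L1-HIT  vc=[12, 4, 6]
13: 0x35 (blk 6, set 0) → VC-HIT  vc=[12, 4, 10]
14: 0x66 (blk 12, set 0) → VC-HIT  vc=[6, 4, 10]
15: 0x53 (blk 10, set 0) → VC-HIT  vc=[6, 4, 12]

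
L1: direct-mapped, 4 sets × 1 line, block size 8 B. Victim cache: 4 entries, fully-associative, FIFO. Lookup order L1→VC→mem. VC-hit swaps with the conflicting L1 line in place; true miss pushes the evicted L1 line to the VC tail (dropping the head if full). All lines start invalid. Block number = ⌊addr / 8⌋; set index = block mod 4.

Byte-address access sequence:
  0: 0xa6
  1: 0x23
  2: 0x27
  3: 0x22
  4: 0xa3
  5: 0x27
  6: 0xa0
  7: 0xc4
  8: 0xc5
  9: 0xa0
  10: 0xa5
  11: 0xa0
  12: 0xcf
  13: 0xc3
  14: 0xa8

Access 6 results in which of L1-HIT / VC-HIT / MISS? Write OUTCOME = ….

#0 0xa6→b20/s0 MISS; vc=[]
#1 0x23→b4/s0 MISS; vc=[20]
#2 0x27→b4/s0 L1-HIT; vc=[20]
#3 0x22→b4/s0 L1-HIT; vc=[20]
#4 0xa3→b20/s0 VC-HIT; vc=[4]
#5 0x27→b4/s0 VC-HIT; vc=[20]
#6 0xa0→b20/s0 VC-HIT; vc=[4]
#7 0xc4→b24/s0 MISS; vc=[4,20]
#8 0xc5→b24/s0 L1-HIT; vc=[4,20]
#9 0xa0→b20/s0 VC-HIT; vc=[4,24]
#10 0xa5→b20/s0 L1-HIT; vc=[4,24]
#11 0xa0→b20/s0 L1-HIT; vc=[4,24]
#12 0xcf→b25/s1 MISS; vc=[4,24]
#13 0xc3→b24/s0 VC-HIT; vc=[4,20]
#14 0xa8→b21/s1 MISS; vc=[4,20,25]

OUTCOME = VC-HIT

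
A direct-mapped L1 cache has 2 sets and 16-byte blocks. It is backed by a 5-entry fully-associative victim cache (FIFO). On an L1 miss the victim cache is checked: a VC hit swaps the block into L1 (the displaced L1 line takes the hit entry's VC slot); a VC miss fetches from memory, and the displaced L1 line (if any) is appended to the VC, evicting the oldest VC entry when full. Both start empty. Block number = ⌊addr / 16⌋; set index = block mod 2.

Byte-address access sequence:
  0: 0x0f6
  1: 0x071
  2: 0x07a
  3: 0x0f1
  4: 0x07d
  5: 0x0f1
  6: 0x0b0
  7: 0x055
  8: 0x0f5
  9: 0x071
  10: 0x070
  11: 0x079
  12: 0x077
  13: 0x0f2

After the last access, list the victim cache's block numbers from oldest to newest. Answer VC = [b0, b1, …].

VC = [7, 5, 11]

  [0] addr=0xf6 blk=15 s=1: MISS | VC []
  [1] addr=0x71 blk=7 s=1: MISS | VC [15]
  [2] addr=0x7a blk=7 s=1: L1-HIT | VC [15]
  [3] addr=0xf1 blk=15 s=1: VC-HIT | VC [7]
  [4] addr=0x7d blk=7 s=1: VC-HIT | VC [15]
  [5] addr=0xf1 blk=15 s=1: VC-HIT | VC [7]
  [6] addr=0xb0 blk=11 s=1: MISS | VC [7, 15]
  [7] addr=0x55 blk=5 s=1: MISS | VC [7, 15, 11]
  [8] addr=0xf5 blk=15 s=1: VC-HIT | VC [7, 5, 11]
  [9] addr=0x71 blk=7 s=1: VC-HIT | VC [15, 5, 11]
  [10] addr=0x70 blk=7 s=1: L1-HIT | VC [15, 5, 11]
  [11] addr=0x79 blk=7 s=1: L1-HIT | VC [15, 5, 11]
  [12] addr=0x77 blk=7 s=1: L1-HIT | VC [15, 5, 11]
  [13] addr=0xf2 blk=15 s=1: VC-HIT | VC [7, 5, 11]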